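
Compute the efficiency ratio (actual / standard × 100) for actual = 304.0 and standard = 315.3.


Efficiency = (actual / standard) × 100
= (304.0 / 315.3) × 100
= 96.4%


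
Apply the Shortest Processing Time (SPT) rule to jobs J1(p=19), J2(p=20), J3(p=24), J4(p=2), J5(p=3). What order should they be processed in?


SPT: sort by shortest processing time
  J4: p=2
  J5: p=3
  J1: p=19
  J2: p=20
  J3: p=24
Order: J4 → J5 → J1 → J2 → J3


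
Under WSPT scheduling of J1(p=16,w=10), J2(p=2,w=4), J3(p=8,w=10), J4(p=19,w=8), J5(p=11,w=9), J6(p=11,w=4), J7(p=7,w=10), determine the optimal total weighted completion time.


WSPT order (by p/w): J2 → J7 → J3 → J5 → J1 → J4 → J6
  J2: C=2, w·C=4×2=8
  J7: C=9, w·C=10×9=90
  J3: C=17, w·C=10×17=170
  J5: C=28, w·C=9×28=252
  J1: C=44, w·C=10×44=440
  J4: C=63, w·C=8×63=504
  J6: C=74, w·C=4×74=296
Σ w·C = 1760
= 1760


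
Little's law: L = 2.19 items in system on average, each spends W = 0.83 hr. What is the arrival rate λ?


Little's law: L = λW → λ = L / W
= 2.19 / 0.83
= 2.64 per hour


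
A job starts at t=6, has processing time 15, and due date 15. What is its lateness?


Completion = 6 + 15 = 21
Lateness = C - d = 21 - 15
= 6


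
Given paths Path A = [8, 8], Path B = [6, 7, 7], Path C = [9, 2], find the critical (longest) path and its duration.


Path A: 8 + 8 = 16
Path B: 6 + 7 + 7 = 20
Path C: 9 + 2 = 11
Critical path = longest = max(16, 20, 11)
= 20 (Path B)


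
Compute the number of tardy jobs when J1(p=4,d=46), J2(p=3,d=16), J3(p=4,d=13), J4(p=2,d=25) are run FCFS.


Completion vs due date:
  J1: C=4, d=46 → on time
  J2: C=7, d=16 → on time
  J3: C=11, d=13 → on time
  J4: C=13, d=25 → on time
Tardy jobs: none
Count = 0


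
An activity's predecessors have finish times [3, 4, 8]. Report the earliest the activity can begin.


ES = max of all predecessor completion times
Predecessors: [3, 4, 8]
ES = max(3, 4, 8)
= 8


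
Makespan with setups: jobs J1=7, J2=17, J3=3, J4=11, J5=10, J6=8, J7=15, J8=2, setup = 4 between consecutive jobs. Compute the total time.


Makespan = Σ processing + (n-1) × setup
= (7 + 17 + 3 + 11 + 10 + 8 + 15 + 2) + (8-1)×4
= 73 + 28
= 101 time units


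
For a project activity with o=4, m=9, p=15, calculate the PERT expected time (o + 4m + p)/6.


te = (o + 4m + p) / 6
= (4 + 4×9 + 15) / 6
= (4 + 36 + 15) / 6
= 55 / 6
= 9.17


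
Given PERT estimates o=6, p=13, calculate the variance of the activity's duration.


σ² = ((p - o) / 6)² = (p - o)² / 36
= (13 - 6)² / 36
= 7² / 36
= 49 / 36
= 1.3611


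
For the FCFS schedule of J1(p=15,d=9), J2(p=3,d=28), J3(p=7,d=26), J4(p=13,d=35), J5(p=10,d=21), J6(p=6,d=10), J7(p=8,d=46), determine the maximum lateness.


Lateness per job (L = C - d):
  J1: C=15, d=9, L=6
  J2: C=18, d=28, L=-10
  J3: C=25, d=26, L=-1
  J4: C=38, d=35, L=3
  J5: C=48, d=21, L=27
  J6: C=54, d=10, L=44
  J7: C=62, d=46, L=16
Lmax = max(6, -10, -1, 3, 27, 44, 16)
= 44


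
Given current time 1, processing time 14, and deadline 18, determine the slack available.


Slack = due - current_time - processing
= 18 - 1 - 14
= 3


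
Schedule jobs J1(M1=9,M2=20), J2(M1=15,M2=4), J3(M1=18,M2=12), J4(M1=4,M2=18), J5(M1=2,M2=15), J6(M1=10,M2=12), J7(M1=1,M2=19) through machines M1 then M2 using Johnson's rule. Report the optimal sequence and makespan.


Johnson's rule:
Group 1 (M1≤M2, sort by M1): ['J7', 'J5', 'J4', 'J1', 'J6']
Group 2 (M1>M2, sort desc M2): ['J3', 'J2']
Sequence: J7 → J5 → J4 → J1 → J6 → J3 → J2
Makespan calculation:
  J7: M1 done=1, M2 done=20
  J5: M1 done=3, M2 done=35
  J4: M1 done=7, M2 done=53
  J1: M1 done=16, M2 done=73
  J6: M1 done=26, M2 done=85
  J3: M1 done=44, M2 done=97
  J2: M1 done=59, M2 done=101
= Sequence: J7 → J5 → J4 → J1 → J6 → J3 → J2, Makespan: 101


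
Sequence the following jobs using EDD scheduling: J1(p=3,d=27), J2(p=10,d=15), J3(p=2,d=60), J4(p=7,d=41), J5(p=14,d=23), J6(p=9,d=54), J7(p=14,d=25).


EDD: sort by earliest due date
  J2: d=15, p=10
  J5: d=23, p=14
  J7: d=25, p=14
  J1: d=27, p=3
  J4: d=41, p=7
  J6: d=54, p=9
  J3: d=60, p=2
Order: J2 → J5 → J7 → J1 → J4 → J6 → J3


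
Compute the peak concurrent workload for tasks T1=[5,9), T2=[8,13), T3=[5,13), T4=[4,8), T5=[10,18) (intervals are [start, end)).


Check each time point for overlaps:
  t=5: 3 tasks active (T1, T3, T4)
Max concurrent = 3


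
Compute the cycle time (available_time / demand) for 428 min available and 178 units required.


Cycle time = available time / demand
= 428 / 178
= 2.40 min/unit


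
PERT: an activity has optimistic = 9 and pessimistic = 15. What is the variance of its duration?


σ² = ((p - o) / 6)² = (p - o)² / 36
= (15 - 9)² / 36
= 6² / 36
= 36 / 36
= 1.0000


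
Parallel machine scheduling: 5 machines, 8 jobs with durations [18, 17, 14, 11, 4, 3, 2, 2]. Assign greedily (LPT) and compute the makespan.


Jobs (LPT sorted): [18, 17, 14, 11, 4, 3, 2, 2]
Machines: 5
  J=18 → Machine 1 (load: 0+18=18)
  J=17 → Machine 2 (load: 0+17=17)
  J=14 → Machine 3 (load: 0+14=14)
  J=11 → Machine 4 (load: 0+11=11)
  J=4 → Machine 5 (load: 0+4=4)
  J=3 → Machine 5 (load: 4+3=7)
  J=2 → Machine 5 (load: 7+2=9)
  J=2 → Machine 5 (load: 9+2=11)
Machine loads: [18, 17, 14, 11, 11]
Makespan = max = 18 time units


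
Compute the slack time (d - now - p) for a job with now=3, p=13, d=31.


Slack = due - current_time - processing
= 31 - 3 - 13
= 15


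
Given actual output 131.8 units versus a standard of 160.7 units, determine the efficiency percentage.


Efficiency = (actual / standard) × 100
= (131.8 / 160.7) × 100
= 82.0%


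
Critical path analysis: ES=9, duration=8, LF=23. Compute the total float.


EF = ES + duration = 9 + 8 = 17
LS = LF - duration = 23 - 8 = 15
Total Float = LF - EF = 23 - 17
(or LS - ES = 15 - 9)
= 6


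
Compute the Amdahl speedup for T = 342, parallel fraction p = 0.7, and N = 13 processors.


Amdahl's law: T_p = T × ((1-p) + p/N)
= 342 × ((1-0.7) + 0.7/13)
= 342 × (0.30 + 0.0538)
= 342 × 0.3538
= 121.02
Speedup = 342/121.02
= 2.83×


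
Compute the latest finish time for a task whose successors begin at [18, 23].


LF = min of all successor start times
Successors start at: [18, 23]
LF = min(18, 23)
= 18


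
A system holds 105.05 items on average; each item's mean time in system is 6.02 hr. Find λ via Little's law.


Little's law: L = λW → λ = L / W
= 105.05 / 6.02
= 17.45 per hour


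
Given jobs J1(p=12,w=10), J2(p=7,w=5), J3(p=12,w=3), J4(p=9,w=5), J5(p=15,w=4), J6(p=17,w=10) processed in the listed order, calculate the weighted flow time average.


Completion times:
  J1: C=12, w×C=10×12=120
  J2: C=19, w×C=5×19=95
  J3: C=31, w×C=3×31=93
  J4: C=40, w×C=5×40=200
  J5: C=55, w×C=4×55=220
  J6: C=72, w×C=10×72=720
Sum w×C = 1448
Sum w = 37
Weighted avg = 1448/37
= 39.14


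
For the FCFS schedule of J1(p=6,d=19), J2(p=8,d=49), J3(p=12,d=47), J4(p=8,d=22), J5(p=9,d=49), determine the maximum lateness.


Lateness per job (L = C - d):
  J1: C=6, d=19, L=-13
  J2: C=14, d=49, L=-35
  J3: C=26, d=47, L=-21
  J4: C=34, d=22, L=12
  J5: C=43, d=49, L=-6
Lmax = max(-13, -35, -21, 12, -6)
= 12


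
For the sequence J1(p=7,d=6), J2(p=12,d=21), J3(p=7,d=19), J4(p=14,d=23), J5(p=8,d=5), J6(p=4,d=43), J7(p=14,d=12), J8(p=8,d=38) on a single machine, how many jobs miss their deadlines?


Completion vs due date:
  J1: C=7, d=6 → TARDY
  J2: C=19, d=21 → on time
  J3: C=26, d=19 → TARDY
  J4: C=40, d=23 → TARDY
  J5: C=48, d=5 → TARDY
  J6: C=52, d=43 → TARDY
  J7: C=66, d=12 → TARDY
  J8: C=74, d=38 → TARDY
Tardy jobs: J1, J3, J4, J5, J6, J7, J8
Count = 7


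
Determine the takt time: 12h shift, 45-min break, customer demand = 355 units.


Available = 12×60 - 45 = 675 min
Takt time = 675 / 355
= 1.90 min/unit


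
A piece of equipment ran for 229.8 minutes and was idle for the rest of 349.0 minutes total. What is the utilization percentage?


Utilization = busy / total × 100
= 229.8 / 349.0 × 100
= 65.8%


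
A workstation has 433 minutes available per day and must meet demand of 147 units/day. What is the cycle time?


Cycle time = available time / demand
= 433 / 147
= 2.95 min/unit


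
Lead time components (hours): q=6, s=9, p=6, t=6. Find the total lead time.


Lead time = queue + setup + processing + transit
= 6 + 9 + 6 + 6
= 27 hours


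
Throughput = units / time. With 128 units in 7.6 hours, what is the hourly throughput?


Throughput = units / time
= 128 / 7.6
= 16.8 units/hour


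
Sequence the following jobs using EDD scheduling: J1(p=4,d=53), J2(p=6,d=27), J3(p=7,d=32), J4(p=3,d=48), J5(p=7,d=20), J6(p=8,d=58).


EDD: sort by earliest due date
  J5: d=20, p=7
  J2: d=27, p=6
  J3: d=32, p=7
  J4: d=48, p=3
  J1: d=53, p=4
  J6: d=58, p=8
Order: J5 → J2 → J3 → J4 → J1 → J6


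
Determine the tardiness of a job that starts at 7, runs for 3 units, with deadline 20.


Completion = start + processing = 7 + 3 = 10
Tardiness = max(0, C - d) = max(0, 10 - 20)
= max(0, -10)
= 0


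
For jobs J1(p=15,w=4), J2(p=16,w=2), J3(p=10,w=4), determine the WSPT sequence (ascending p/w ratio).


WSPT (Smith's rule): sort by p/w ascending
  J3: p/w = 10/4 = 2.500
  J1: p/w = 15/4 = 3.750
  J2: p/w = 16/2 = 8.000
Order: J3 → J1 → J2


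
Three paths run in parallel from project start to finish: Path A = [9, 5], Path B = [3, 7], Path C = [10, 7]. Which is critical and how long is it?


Path A: 9 + 5 = 14
Path B: 3 + 7 = 10
Path C: 10 + 7 = 17
Critical path = longest = max(14, 10, 17)
= 17 (Path C)


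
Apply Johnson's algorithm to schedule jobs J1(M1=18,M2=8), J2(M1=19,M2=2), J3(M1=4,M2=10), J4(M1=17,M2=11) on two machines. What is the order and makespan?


Johnson's rule:
Group 1 (M1≤M2, sort by M1): ['J3']
Group 2 (M1>M2, sort desc M2): ['J4', 'J1', 'J2']
Sequence: J3 → J4 → J1 → J2
Makespan calculation:
  J3: M1 done=4, M2 done=14
  J4: M1 done=21, M2 done=32
  J1: M1 done=39, M2 done=47
  J2: M1 done=58, M2 done=60
= Sequence: J3 → J4 → J1 → J2, Makespan: 60


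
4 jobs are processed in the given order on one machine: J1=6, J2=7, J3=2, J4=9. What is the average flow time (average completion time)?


Completion times:
  J1: completes at 6
  J2: completes at 13
  J3: completes at 15
  J4: completes at 24
Sum = 58
Average = 58/4
= 14.50


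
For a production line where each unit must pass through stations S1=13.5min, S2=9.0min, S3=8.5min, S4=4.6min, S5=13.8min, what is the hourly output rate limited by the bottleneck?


Bottleneck = longest station time
Station times: [13.5, 9.0, 8.5, 4.6, 13.8]
Max = 13.8 min
Rate = 60 / 13.8
= 4.35 units/hour (bottleneck: 13.8min)


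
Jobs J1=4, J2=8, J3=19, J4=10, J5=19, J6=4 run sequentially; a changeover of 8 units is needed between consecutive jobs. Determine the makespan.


Makespan = Σ processing + (n-1) × setup
= (4 + 8 + 19 + 10 + 19 + 4) + (6-1)×8
= 64 + 40
= 104 time units


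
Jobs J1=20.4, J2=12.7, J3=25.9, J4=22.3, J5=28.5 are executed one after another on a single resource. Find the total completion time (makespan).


Sequential makespan: sum all processing times
= 20.4 + 12.7 + 25.9 + 22.3 + 28.5
= 109.8 time units


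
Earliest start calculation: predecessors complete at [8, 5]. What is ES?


ES = max of all predecessor completion times
Predecessors: [8, 5]
ES = max(8, 5)
= 8


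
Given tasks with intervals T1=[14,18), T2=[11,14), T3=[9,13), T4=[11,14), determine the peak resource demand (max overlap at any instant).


Check each time point for overlaps:
  t=11: 3 tasks active (T2, T3, T4)
Max concurrent = 3


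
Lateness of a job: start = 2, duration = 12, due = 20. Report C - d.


Completion = 2 + 12 = 14
Lateness = C - d = 14 - 20
= -6


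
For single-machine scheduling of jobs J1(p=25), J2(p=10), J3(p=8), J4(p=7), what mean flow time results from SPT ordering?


SPT order: J4 → J3 → J2 → J1
Completion times:
  J4: C=7
  J3: C=15
  J2: C=25
  J1: C=50
Sum = 97, n = 4
Mean flow = 97/4
= 24.25


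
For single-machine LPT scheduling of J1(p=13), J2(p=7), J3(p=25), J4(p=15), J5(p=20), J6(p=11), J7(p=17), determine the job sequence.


LPT: sort by longest processing time first
  J3: p=25
  J5: p=20
  J7: p=17
  J4: p=15
  J1: p=13
  J6: p=11
  J2: p=7
Order: J3 → J5 → J7 → J4 → J1 → J6 → J2


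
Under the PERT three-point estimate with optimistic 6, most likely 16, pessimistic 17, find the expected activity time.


te = (o + 4m + p) / 6
= (6 + 4×16 + 17) / 6
= (6 + 64 + 17) / 6
= 87 / 6
= 14.50


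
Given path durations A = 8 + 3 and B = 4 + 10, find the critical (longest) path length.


Path A: 8 + 3 = 11
Path B: 4 + 10 = 14
Critical path = longest = max(11, 14)
= 14 (Path B)


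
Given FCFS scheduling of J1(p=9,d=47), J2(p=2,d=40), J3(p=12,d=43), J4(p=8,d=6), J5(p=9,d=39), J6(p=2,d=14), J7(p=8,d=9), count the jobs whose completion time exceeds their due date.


Completion vs due date:
  J1: C=9, d=47 → on time
  J2: C=11, d=40 → on time
  J3: C=23, d=43 → on time
  J4: C=31, d=6 → TARDY
  J5: C=40, d=39 → TARDY
  J6: C=42, d=14 → TARDY
  J7: C=50, d=9 → TARDY
Tardy jobs: J4, J5, J6, J7
Count = 4


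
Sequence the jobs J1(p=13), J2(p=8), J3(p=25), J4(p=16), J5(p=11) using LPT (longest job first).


LPT: sort by longest processing time first
  J3: p=25
  J4: p=16
  J1: p=13
  J5: p=11
  J2: p=8
Order: J3 → J4 → J1 → J5 → J2


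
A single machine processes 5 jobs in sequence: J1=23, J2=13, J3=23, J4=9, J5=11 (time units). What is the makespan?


Sequential makespan: sum all processing times
= 23 + 13 + 23 + 9 + 11
= 79 time units


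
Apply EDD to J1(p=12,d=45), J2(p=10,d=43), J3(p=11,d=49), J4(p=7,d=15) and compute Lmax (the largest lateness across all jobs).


EDD order: J4 → J2 → J1 → J3
Completion and lateness:
  J4: C=7, d=15, L=7-15=-8
  J2: C=17, d=43, L=17-43=-26
  J1: C=29, d=45, L=29-45=-16
  J3: C=40, d=49, L=40-49=-9
Lmax = max(-8, -26, -16, -9)
= -8


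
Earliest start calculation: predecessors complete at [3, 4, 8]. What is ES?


ES = max of all predecessor completion times
Predecessors: [3, 4, 8]
ES = max(3, 4, 8)
= 8


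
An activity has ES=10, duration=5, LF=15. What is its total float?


EF = ES + duration = 10 + 5 = 15
LS = LF - duration = 15 - 5 = 10
Total Float = LF - EF = 15 - 15
(or LS - ES = 10 - 10)
= 0


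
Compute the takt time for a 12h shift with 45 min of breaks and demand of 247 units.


Available = 12×60 - 45 = 675 min
Takt time = 675 / 247
= 2.73 min/unit


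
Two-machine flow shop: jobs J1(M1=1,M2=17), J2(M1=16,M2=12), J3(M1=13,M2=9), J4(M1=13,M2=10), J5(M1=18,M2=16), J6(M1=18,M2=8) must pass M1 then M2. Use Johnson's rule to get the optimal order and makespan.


Johnson's rule:
Group 1 (M1≤M2, sort by M1): ['J1']
Group 2 (M1>M2, sort desc M2): ['J5', 'J2', 'J4', 'J3', 'J6']
Sequence: J1 → J5 → J2 → J4 → J3 → J6
Makespan calculation:
  J1: M1 done=1, M2 done=18
  J5: M1 done=19, M2 done=35
  J2: M1 done=35, M2 done=47
  J4: M1 done=48, M2 done=58
  J3: M1 done=61, M2 done=70
  J6: M1 done=79, M2 done=87
= Sequence: J1 → J5 → J2 → J4 → J3 → J6, Makespan: 87


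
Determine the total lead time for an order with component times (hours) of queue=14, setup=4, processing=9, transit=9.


Lead time = queue + setup + processing + transit
= 14 + 4 + 9 + 9
= 36 hours


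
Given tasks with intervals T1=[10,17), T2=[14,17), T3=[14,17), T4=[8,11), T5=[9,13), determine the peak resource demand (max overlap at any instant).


Check each time point for overlaps:
  t=10: 3 tasks active (T1, T4, T5)
Max concurrent = 3


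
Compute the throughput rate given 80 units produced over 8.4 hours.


Throughput = units / time
= 80 / 8.4
= 9.5 units/hour


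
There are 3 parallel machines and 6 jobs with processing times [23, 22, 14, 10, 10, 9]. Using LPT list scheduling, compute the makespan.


Jobs (LPT sorted): [23, 22, 14, 10, 10, 9]
Machines: 3
  J=23 → Machine 1 (load: 0+23=23)
  J=22 → Machine 2 (load: 0+22=22)
  J=14 → Machine 3 (load: 0+14=14)
  J=10 → Machine 3 (load: 14+10=24)
  J=10 → Machine 2 (load: 22+10=32)
  J=9 → Machine 1 (load: 23+9=32)
Machine loads: [32, 32, 24]
Makespan = max = 32 time units


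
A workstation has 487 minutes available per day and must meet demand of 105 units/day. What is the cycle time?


Cycle time = available time / demand
= 487 / 105
= 4.64 min/unit


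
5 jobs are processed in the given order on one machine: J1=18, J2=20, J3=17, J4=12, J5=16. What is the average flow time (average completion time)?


Completion times:
  J1: completes at 18
  J2: completes at 38
  J3: completes at 55
  J4: completes at 67
  J5: completes at 83
Sum = 261
Average = 261/5
= 52.20


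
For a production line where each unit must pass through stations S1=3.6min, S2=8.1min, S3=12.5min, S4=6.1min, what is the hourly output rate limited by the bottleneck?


Bottleneck = longest station time
Station times: [3.6, 8.1, 12.5, 6.1]
Max = 12.5 min
Rate = 60 / 12.5
= 4.80 units/hour (bottleneck: 12.5min)


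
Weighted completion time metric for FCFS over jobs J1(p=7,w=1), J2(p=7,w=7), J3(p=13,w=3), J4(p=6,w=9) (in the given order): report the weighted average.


Completion times:
  J1: C=7, w×C=1×7=7
  J2: C=14, w×C=7×14=98
  J3: C=27, w×C=3×27=81
  J4: C=33, w×C=9×33=297
Sum w×C = 483
Sum w = 20
Weighted avg = 483/20
= 24.15


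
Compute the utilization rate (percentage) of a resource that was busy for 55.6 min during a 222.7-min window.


Utilization = busy / total × 100
= 55.6 / 222.7 × 100
= 25.0%


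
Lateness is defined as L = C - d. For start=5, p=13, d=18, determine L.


Completion = 5 + 13 = 18
Lateness = C - d = 18 - 18
= 0


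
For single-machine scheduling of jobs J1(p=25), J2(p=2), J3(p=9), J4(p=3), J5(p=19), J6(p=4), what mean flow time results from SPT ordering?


SPT order: J2 → J4 → J6 → J3 → J5 → J1
Completion times:
  J2: C=2
  J4: C=5
  J6: C=9
  J3: C=18
  J5: C=37
  J1: C=62
Sum = 133, n = 6
Mean flow = 133/6
= 22.17


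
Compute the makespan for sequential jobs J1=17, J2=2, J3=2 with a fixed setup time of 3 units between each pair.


Makespan = Σ processing + (n-1) × setup
= (17 + 2 + 2) + (3-1)×3
= 21 + 6
= 27 time units


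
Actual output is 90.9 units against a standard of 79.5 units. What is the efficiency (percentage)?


Efficiency = (actual / standard) × 100
= (90.9 / 79.5) × 100
= 114.3%


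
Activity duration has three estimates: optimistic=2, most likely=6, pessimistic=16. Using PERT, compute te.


te = (o + 4m + p) / 6
= (2 + 4×6 + 16) / 6
= (2 + 24 + 16) / 6
= 42 / 6
= 7.00


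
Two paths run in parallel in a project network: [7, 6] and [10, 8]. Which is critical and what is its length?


Path A: 7 + 6 = 13
Path B: 10 + 8 = 18
Critical path = longest = max(13, 18)
= 18 (Path B)


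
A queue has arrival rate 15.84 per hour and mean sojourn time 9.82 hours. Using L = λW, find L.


Little's law: L = λ × W
= 15.84 × 9.82
= 155.55


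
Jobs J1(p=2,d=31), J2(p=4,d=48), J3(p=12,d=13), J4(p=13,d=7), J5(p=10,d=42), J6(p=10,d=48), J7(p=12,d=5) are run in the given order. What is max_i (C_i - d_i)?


Lateness per job (L = C - d):
  J1: C=2, d=31, L=-29
  J2: C=6, d=48, L=-42
  J3: C=18, d=13, L=5
  J4: C=31, d=7, L=24
  J5: C=41, d=42, L=-1
  J6: C=51, d=48, L=3
  J7: C=63, d=5, L=58
Lmax = max(-29, -42, 5, 24, -1, 3, 58)
= 58


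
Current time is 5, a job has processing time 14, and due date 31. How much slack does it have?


Slack = due - current_time - processing
= 31 - 5 - 14
= 12


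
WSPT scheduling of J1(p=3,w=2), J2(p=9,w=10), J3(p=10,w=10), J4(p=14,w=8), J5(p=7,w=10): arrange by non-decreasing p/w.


WSPT (Smith's rule): sort by p/w ascending
  J5: p/w = 7/10 = 0.700
  J2: p/w = 9/10 = 0.900
  J3: p/w = 10/10 = 1.000
  J1: p/w = 3/2 = 1.500
  J4: p/w = 14/8 = 1.750
Order: J5 → J2 → J3 → J1 → J4


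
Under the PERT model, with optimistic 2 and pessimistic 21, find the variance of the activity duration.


σ² = ((p - o) / 6)² = (p - o)² / 36
= (21 - 2)² / 36
= 19² / 36
= 361 / 36
= 10.0278


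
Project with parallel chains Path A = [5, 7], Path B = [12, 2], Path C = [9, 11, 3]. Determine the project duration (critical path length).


Path A: 5 + 7 = 12
Path B: 12 + 2 = 14
Path C: 9 + 11 + 3 = 23
Critical path = longest = max(12, 14, 23)
= 23 (Path C)


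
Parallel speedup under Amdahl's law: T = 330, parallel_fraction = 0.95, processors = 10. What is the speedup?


Amdahl's law: T_p = T × ((1-p) + p/N)
= 330 × ((1-0.95) + 0.95/10)
= 330 × (0.05 + 0.0950)
= 330 × 0.1450
= 47.85
Speedup = 330/47.85
= 6.90×


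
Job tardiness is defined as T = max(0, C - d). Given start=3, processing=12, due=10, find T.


Completion = start + processing = 3 + 12 = 15
Tardiness = max(0, C - d) = max(0, 15 - 10)
= max(0, 5)
= 5


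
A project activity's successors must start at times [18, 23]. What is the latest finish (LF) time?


LF = min of all successor start times
Successors start at: [18, 23]
LF = min(18, 23)
= 18


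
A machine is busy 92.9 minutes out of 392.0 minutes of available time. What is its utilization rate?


Utilization = busy / total × 100
= 92.9 / 392.0 × 100
= 23.7%


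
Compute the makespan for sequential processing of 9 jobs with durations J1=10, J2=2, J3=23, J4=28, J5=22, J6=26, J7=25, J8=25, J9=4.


Sequential makespan: sum all processing times
= 10 + 2 + 23 + 28 + 22 + 26 + 25 + 25 + 4
= 165 time units


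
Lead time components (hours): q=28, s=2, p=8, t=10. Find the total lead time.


Lead time = queue + setup + processing + transit
= 28 + 2 + 8 + 10
= 48 hours


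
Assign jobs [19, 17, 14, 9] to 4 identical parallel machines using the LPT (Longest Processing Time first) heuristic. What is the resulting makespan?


Jobs (LPT sorted): [19, 17, 14, 9]
Machines: 4
  J=19 → Machine 1 (load: 0+19=19)
  J=17 → Machine 2 (load: 0+17=17)
  J=14 → Machine 3 (load: 0+14=14)
  J=9 → Machine 4 (load: 0+9=9)
Machine loads: [19, 17, 14, 9]
Makespan = max = 19 time units


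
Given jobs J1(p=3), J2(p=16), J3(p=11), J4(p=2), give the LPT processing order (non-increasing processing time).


LPT: sort by longest processing time first
  J2: p=16
  J3: p=11
  J1: p=3
  J4: p=2
Order: J2 → J3 → J1 → J4


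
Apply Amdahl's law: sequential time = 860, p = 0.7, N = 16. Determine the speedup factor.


Amdahl's law: T_p = T × ((1-p) + p/N)
= 860 × ((1-0.7) + 0.7/16)
= 860 × (0.30 + 0.0437)
= 860 × 0.3438
= 295.63
Speedup = 860/295.63
= 2.91×


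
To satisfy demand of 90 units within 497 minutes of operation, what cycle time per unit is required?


Cycle time = available time / demand
= 497 / 90
= 5.52 min/unit


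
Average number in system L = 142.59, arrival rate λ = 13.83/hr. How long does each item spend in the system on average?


Little's law: L = λW → W = L / λ
= 142.59 / 13.83
= 10.31 hours


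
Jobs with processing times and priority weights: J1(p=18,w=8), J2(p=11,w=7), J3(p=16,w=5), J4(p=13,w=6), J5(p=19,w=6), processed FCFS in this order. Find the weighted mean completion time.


Completion times:
  J1: C=18, w×C=8×18=144
  J2: C=29, w×C=7×29=203
  J3: C=45, w×C=5×45=225
  J4: C=58, w×C=6×58=348
  J5: C=77, w×C=6×77=462
Sum w×C = 1382
Sum w = 32
Weighted avg = 1382/32
= 43.19


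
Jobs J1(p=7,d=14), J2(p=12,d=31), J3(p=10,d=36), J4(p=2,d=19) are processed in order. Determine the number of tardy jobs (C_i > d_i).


Completion vs due date:
  J1: C=7, d=14 → on time
  J2: C=19, d=31 → on time
  J3: C=29, d=36 → on time
  J4: C=31, d=19 → TARDY
Tardy jobs: J4
Count = 1


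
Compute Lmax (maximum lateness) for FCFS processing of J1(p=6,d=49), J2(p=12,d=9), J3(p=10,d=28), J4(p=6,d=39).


Lateness per job (L = C - d):
  J1: C=6, d=49, L=-43
  J2: C=18, d=9, L=9
  J3: C=28, d=28, L=0
  J4: C=34, d=39, L=-5
Lmax = max(-43, 9, 0, -5)
= 9


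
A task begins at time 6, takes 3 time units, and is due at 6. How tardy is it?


Completion = start + processing = 6 + 3 = 9
Tardiness = max(0, C - d) = max(0, 9 - 6)
= max(0, 3)
= 3


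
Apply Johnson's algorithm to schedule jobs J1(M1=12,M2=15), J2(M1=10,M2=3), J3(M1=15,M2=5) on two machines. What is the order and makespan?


Johnson's rule:
Group 1 (M1≤M2, sort by M1): ['J1']
Group 2 (M1>M2, sort desc M2): ['J3', 'J2']
Sequence: J1 → J3 → J2
Makespan calculation:
  J1: M1 done=12, M2 done=27
  J3: M1 done=27, M2 done=32
  J2: M1 done=37, M2 done=40
= Sequence: J1 → J3 → J2, Makespan: 40


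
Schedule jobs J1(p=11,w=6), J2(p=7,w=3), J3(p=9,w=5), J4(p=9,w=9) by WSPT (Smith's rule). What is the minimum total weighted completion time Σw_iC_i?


WSPT order (by p/w): J4 → J3 → J1 → J2
  J4: C=9, w·C=9×9=81
  J3: C=18, w·C=5×18=90
  J1: C=29, w·C=6×29=174
  J2: C=36, w·C=3×36=108
Σ w·C = 453
= 453


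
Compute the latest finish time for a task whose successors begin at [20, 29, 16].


LF = min of all successor start times
Successors start at: [20, 29, 16]
LF = min(20, 29, 16)
= 16


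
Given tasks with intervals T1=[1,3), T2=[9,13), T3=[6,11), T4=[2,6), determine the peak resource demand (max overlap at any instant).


Check each time point for overlaps:
  t=2: 2 tasks active (T1, T4)
Max concurrent = 2


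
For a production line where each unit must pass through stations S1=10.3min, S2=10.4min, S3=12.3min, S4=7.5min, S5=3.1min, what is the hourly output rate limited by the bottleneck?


Bottleneck = longest station time
Station times: [10.3, 10.4, 12.3, 7.5, 3.1]
Max = 12.3 min
Rate = 60 / 12.3
= 4.88 units/hour (bottleneck: 12.3min)


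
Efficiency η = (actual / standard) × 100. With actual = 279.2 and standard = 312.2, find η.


Efficiency = (actual / standard) × 100
= (279.2 / 312.2) × 100
= 89.4%


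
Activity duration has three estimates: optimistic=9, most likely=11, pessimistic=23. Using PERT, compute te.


te = (o + 4m + p) / 6
= (9 + 4×11 + 23) / 6
= (9 + 44 + 23) / 6
= 76 / 6
= 12.67


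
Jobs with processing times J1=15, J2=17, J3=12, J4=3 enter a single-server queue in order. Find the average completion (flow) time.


Completion times:
  J1: completes at 15
  J2: completes at 32
  J3: completes at 44
  J4: completes at 47
Sum = 138
Average = 138/4
= 34.50


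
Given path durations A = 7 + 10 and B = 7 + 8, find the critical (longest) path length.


Path A: 7 + 10 = 17
Path B: 7 + 8 = 15
Critical path = longest = max(17, 15)
= 17 (Path A)


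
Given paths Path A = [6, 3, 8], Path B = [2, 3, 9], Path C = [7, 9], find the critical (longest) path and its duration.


Path A: 6 + 3 + 8 = 17
Path B: 2 + 3 + 9 = 14
Path C: 7 + 9 = 16
Critical path = longest = max(17, 14, 16)
= 17 (Path A)


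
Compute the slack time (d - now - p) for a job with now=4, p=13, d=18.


Slack = due - current_time - processing
= 18 - 4 - 13
= 1


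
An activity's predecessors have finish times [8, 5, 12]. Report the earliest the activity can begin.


ES = max of all predecessor completion times
Predecessors: [8, 5, 12]
ES = max(8, 5, 12)
= 12


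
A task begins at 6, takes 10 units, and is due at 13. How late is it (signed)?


Completion = 6 + 10 = 16
Lateness = C - d = 16 - 13
= 3


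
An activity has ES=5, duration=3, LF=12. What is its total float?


EF = ES + duration = 5 + 3 = 8
LS = LF - duration = 12 - 3 = 9
Total Float = LF - EF = 12 - 8
(or LS - ES = 9 - 5)
= 4


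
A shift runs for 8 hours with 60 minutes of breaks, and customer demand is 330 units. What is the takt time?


Available = 8×60 - 60 = 420 min
Takt time = 420 / 330
= 1.27 min/unit


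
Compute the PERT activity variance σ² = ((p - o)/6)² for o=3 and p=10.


σ² = ((p - o) / 6)² = (p - o)² / 36
= (10 - 3)² / 36
= 7² / 36
= 49 / 36
= 1.3611


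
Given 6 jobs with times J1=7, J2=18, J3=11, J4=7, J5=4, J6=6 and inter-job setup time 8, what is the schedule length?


Makespan = Σ processing + (n-1) × setup
= (7 + 18 + 11 + 7 + 4 + 6) + (6-1)×8
= 53 + 40
= 93 time units


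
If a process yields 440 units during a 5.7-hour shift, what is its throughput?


Throughput = units / time
= 440 / 5.7
= 77.2 units/hour


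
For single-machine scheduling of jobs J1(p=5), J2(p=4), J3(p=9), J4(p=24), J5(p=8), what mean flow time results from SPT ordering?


SPT order: J2 → J1 → J5 → J3 → J4
Completion times:
  J2: C=4
  J1: C=9
  J5: C=17
  J3: C=26
  J4: C=50
Sum = 106, n = 5
Mean flow = 106/5
= 21.20


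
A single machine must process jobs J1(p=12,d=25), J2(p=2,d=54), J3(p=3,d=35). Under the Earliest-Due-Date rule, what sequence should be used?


EDD: sort by earliest due date
  J1: d=25, p=12
  J3: d=35, p=3
  J2: d=54, p=2
Order: J1 → J3 → J2


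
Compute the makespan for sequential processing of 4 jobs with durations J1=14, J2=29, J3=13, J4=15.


Sequential makespan: sum all processing times
= 14 + 29 + 13 + 15
= 71 time units


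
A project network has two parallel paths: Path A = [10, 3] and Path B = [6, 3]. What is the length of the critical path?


Path A: 10 + 3 = 13
Path B: 6 + 3 = 9
Critical path = longest = max(13, 9)
= 13 (Path A)


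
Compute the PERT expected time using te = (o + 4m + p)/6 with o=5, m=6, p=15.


te = (o + 4m + p) / 6
= (5 + 4×6 + 15) / 6
= (5 + 24 + 15) / 6
= 44 / 6
= 7.33


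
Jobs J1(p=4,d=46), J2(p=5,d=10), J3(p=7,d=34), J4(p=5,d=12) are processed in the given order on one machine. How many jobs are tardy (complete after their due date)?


Completion vs due date:
  J1: C=4, d=46 → on time
  J2: C=9, d=10 → on time
  J3: C=16, d=34 → on time
  J4: C=21, d=12 → TARDY
Tardy jobs: J4
Count = 1


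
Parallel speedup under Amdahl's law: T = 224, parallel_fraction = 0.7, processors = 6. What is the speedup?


Amdahl's law: T_p = T × ((1-p) + p/N)
= 224 × ((1-0.7) + 0.7/6)
= 224 × (0.30 + 0.1167)
= 224 × 0.4167
= 93.33
Speedup = 224/93.33
= 2.40×


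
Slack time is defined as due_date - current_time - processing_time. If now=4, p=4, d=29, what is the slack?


Slack = due - current_time - processing
= 29 - 4 - 4
= 21


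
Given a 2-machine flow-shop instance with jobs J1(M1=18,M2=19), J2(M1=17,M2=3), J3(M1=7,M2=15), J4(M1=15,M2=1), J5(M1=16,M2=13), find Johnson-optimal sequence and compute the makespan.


Johnson's rule:
Group 1 (M1≤M2, sort by M1): ['J3', 'J1']
Group 2 (M1>M2, sort desc M2): ['J5', 'J2', 'J4']
Sequence: J3 → J1 → J5 → J2 → J4
Makespan calculation:
  J3: M1 done=7, M2 done=22
  J1: M1 done=25, M2 done=44
  J5: M1 done=41, M2 done=57
  J2: M1 done=58, M2 done=61
  J4: M1 done=73, M2 done=74
= Sequence: J3 → J1 → J5 → J2 → J4, Makespan: 74


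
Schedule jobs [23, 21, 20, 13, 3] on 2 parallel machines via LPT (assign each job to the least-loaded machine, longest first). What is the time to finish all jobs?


Jobs (LPT sorted): [23, 21, 20, 13, 3]
Machines: 2
  J=23 → Machine 1 (load: 0+23=23)
  J=21 → Machine 2 (load: 0+21=21)
  J=20 → Machine 2 (load: 21+20=41)
  J=13 → Machine 1 (load: 23+13=36)
  J=3 → Machine 1 (load: 36+3=39)
Machine loads: [39, 41]
Makespan = max = 41 time units


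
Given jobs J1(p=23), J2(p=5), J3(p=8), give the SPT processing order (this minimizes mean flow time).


SPT: sort by shortest processing time
  J2: p=5
  J3: p=8
  J1: p=23
Order: J2 → J3 → J1


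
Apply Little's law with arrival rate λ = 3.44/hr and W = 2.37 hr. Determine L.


Little's law: L = λ × W
= 3.44 × 2.37
= 8.15


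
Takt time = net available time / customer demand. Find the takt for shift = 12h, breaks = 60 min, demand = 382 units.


Available = 12×60 - 60 = 660 min
Takt time = 660 / 382
= 1.73 min/unit


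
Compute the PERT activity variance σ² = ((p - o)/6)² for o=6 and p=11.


σ² = ((p - o) / 6)² = (p - o)² / 36
= (11 - 6)² / 36
= 5² / 36
= 25 / 36
= 0.6944


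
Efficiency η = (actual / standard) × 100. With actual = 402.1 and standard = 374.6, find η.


Efficiency = (actual / standard) × 100
= (402.1 / 374.6) × 100
= 107.3%


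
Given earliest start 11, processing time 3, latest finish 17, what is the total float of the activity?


EF = ES + duration = 11 + 3 = 14
LS = LF - duration = 17 - 3 = 14
Total Float = LF - EF = 17 - 14
(or LS - ES = 14 - 11)
= 3


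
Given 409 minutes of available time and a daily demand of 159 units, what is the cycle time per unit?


Cycle time = available time / demand
= 409 / 159
= 2.57 min/unit


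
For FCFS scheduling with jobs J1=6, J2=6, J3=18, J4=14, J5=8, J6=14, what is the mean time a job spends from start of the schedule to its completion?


Completion times:
  J1: completes at 6
  J2: completes at 12
  J3: completes at 30
  J4: completes at 44
  J5: completes at 52
  J6: completes at 66
Sum = 210
Average = 210/6
= 35.00


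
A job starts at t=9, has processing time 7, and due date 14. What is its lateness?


Completion = 9 + 7 = 16
Lateness = C - d = 16 - 14
= 2


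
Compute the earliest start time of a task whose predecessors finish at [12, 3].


ES = max of all predecessor completion times
Predecessors: [12, 3]
ES = max(12, 3)
= 12


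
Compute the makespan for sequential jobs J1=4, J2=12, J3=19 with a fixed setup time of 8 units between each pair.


Makespan = Σ processing + (n-1) × setup
= (4 + 12 + 19) + (3-1)×8
= 35 + 16
= 51 time units


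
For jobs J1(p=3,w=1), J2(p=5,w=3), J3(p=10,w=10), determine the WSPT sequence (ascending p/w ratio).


WSPT (Smith's rule): sort by p/w ascending
  J3: p/w = 10/10 = 1.000
  J2: p/w = 5/3 = 1.667
  J1: p/w = 3/1 = 3.000
Order: J3 → J2 → J1


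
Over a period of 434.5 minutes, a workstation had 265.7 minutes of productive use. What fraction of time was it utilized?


Utilization = busy / total × 100
= 265.7 / 434.5 × 100
= 61.2%


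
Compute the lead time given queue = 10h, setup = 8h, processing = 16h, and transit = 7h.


Lead time = queue + setup + processing + transit
= 10 + 8 + 16 + 7
= 41 hours


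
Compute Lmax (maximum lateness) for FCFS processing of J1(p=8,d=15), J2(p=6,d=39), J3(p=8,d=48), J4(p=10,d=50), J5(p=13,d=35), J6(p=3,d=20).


Lateness per job (L = C - d):
  J1: C=8, d=15, L=-7
  J2: C=14, d=39, L=-25
  J3: C=22, d=48, L=-26
  J4: C=32, d=50, L=-18
  J5: C=45, d=35, L=10
  J6: C=48, d=20, L=28
Lmax = max(-7, -25, -26, -18, 10, 28)
= 28


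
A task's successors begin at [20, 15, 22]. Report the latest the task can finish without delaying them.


LF = min of all successor start times
Successors start at: [20, 15, 22]
LF = min(20, 15, 22)
= 15


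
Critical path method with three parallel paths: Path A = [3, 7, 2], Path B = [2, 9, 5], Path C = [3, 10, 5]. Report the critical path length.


Path A: 3 + 7 + 2 = 12
Path B: 2 + 9 + 5 = 16
Path C: 3 + 10 + 5 = 18
Critical path = longest = max(12, 16, 18)
= 18 (Path C)


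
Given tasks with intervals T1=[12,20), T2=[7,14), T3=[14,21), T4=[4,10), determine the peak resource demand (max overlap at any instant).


Check each time point for overlaps:
  t=7: 2 tasks active (T2, T4)
Max concurrent = 2


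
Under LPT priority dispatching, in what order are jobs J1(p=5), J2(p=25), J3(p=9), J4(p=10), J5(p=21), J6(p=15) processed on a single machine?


LPT: sort by longest processing time first
  J2: p=25
  J5: p=21
  J6: p=15
  J4: p=10
  J3: p=9
  J1: p=5
Order: J2 → J5 → J6 → J4 → J3 → J1


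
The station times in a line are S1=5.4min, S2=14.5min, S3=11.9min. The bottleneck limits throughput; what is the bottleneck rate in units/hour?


Bottleneck = longest station time
Station times: [5.4, 14.5, 11.9]
Max = 14.5 min
Rate = 60 / 14.5
= 4.14 units/hour (bottleneck: 14.5min)


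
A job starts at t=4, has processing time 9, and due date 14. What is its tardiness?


Completion = start + processing = 4 + 9 = 13
Tardiness = max(0, C - d) = max(0, 13 - 14)
= max(0, -1)
= 0


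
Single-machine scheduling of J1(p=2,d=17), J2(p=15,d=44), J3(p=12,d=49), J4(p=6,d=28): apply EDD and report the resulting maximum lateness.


EDD order: J1 → J4 → J2 → J3
Completion and lateness:
  J1: C=2, d=17, L=2-17=-15
  J4: C=8, d=28, L=8-28=-20
  J2: C=23, d=44, L=23-44=-21
  J3: C=35, d=49, L=35-49=-14
Lmax = max(-15, -20, -21, -14)
= -14


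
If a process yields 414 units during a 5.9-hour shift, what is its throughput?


Throughput = units / time
= 414 / 5.9
= 70.2 units/hour


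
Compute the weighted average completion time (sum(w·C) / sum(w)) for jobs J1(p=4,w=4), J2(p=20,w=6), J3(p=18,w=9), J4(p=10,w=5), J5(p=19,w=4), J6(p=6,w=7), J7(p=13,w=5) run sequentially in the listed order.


Completion times:
  J1: C=4, w×C=4×4=16
  J2: C=24, w×C=6×24=144
  J3: C=42, w×C=9×42=378
  J4: C=52, w×C=5×52=260
  J5: C=71, w×C=4×71=284
  J6: C=77, w×C=7×77=539
  J7: C=90, w×C=5×90=450
Sum w×C = 2071
Sum w = 40
Weighted avg = 2071/40
= 51.77


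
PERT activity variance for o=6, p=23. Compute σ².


σ² = ((p - o) / 6)² = (p - o)² / 36
= (23 - 6)² / 36
= 17² / 36
= 289 / 36
= 8.0278


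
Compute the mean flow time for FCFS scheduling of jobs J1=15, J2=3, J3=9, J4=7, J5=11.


Completion times:
  J1: completes at 15
  J2: completes at 18
  J3: completes at 27
  J4: completes at 34
  J5: completes at 45
Sum = 139
Average = 139/5
= 27.80


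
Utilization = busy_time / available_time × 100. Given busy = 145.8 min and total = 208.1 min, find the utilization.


Utilization = busy / total × 100
= 145.8 / 208.1 × 100
= 70.1%


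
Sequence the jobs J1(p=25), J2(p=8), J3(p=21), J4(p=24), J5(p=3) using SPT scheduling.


SPT: sort by shortest processing time
  J5: p=3
  J2: p=8
  J3: p=21
  J4: p=24
  J1: p=25
Order: J5 → J2 → J3 → J4 → J1


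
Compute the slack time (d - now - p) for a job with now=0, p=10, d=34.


Slack = due - current_time - processing
= 34 - 0 - 10
= 24


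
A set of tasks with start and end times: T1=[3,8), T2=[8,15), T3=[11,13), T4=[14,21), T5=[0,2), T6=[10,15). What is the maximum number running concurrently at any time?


Check each time point for overlaps:
  t=11: 3 tasks active (T2, T3, T6)
Max concurrent = 3


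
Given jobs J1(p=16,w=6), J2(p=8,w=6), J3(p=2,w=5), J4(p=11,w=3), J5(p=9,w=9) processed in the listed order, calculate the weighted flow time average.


Completion times:
  J1: C=16, w×C=6×16=96
  J2: C=24, w×C=6×24=144
  J3: C=26, w×C=5×26=130
  J4: C=37, w×C=3×37=111
  J5: C=46, w×C=9×46=414
Sum w×C = 895
Sum w = 29
Weighted avg = 895/29
= 30.86


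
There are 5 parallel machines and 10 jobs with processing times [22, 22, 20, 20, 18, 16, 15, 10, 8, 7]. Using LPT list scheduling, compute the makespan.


Jobs (LPT sorted): [22, 22, 20, 20, 18, 16, 15, 10, 8, 7]
Machines: 5
  J=22 → Machine 1 (load: 0+22=22)
  J=22 → Machine 2 (load: 0+22=22)
  J=20 → Machine 3 (load: 0+20=20)
  J=20 → Machine 4 (load: 0+20=20)
  J=18 → Machine 5 (load: 0+18=18)
  J=16 → Machine 5 (load: 18+16=34)
  J=15 → Machine 3 (load: 20+15=35)
  J=10 → Machine 4 (load: 20+10=30)
  J=8 → Machine 1 (load: 22+8=30)
  J=7 → Machine 2 (load: 22+7=29)
Machine loads: [30, 29, 35, 30, 34]
Makespan = max = 35 time units


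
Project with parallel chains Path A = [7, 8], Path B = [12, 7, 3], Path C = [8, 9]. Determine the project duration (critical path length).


Path A: 7 + 8 = 15
Path B: 12 + 7 + 3 = 22
Path C: 8 + 9 = 17
Critical path = longest = max(15, 22, 17)
= 22 (Path B)
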